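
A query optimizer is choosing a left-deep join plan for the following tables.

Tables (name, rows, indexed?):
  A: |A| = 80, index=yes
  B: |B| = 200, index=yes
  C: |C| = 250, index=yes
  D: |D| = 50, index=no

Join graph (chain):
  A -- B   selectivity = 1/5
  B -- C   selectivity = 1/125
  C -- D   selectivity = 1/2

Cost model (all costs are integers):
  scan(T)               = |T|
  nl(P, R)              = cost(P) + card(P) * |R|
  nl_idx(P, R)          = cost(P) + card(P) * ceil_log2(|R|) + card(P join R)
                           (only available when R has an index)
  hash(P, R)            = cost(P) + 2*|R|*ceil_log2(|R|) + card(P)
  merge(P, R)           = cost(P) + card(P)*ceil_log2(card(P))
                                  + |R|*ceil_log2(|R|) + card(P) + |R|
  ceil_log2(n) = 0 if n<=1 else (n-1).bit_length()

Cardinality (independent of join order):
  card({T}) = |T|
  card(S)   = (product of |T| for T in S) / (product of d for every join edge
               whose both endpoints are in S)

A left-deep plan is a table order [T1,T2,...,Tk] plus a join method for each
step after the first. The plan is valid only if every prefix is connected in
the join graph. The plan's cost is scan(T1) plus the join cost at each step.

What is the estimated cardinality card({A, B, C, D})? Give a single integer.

160000

Tables in S: A(80), B(200), C(250), D(50)
Edges inside S: A-B(d=5), B-C(d=125), C-D(d=2)
numerator = 80 * 200 * 250 * 50 = 200000000
denominator = 5 * 125 * 2 = 1250
card(S) = 200000000 / 1250 = 160000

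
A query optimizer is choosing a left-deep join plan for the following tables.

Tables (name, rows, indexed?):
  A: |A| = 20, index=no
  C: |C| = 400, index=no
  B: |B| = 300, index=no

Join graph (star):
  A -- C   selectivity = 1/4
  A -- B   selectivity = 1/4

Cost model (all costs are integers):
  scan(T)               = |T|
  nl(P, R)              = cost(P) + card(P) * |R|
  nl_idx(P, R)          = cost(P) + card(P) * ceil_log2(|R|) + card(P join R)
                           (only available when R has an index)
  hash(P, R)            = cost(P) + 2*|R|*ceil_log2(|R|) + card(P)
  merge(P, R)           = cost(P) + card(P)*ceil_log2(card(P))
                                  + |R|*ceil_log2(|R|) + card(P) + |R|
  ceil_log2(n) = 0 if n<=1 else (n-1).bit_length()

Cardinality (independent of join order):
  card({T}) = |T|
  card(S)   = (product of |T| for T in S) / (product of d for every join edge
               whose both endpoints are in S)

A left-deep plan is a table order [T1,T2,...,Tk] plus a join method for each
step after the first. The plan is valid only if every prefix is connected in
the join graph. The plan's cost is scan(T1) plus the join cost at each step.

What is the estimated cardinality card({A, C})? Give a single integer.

2000

Tables in S: A(20), C(400)
Edges inside S: A-C(d=4)
numerator = 20 * 400 = 8000
denominator = 4 = 4
card(S) = 8000 / 4 = 2000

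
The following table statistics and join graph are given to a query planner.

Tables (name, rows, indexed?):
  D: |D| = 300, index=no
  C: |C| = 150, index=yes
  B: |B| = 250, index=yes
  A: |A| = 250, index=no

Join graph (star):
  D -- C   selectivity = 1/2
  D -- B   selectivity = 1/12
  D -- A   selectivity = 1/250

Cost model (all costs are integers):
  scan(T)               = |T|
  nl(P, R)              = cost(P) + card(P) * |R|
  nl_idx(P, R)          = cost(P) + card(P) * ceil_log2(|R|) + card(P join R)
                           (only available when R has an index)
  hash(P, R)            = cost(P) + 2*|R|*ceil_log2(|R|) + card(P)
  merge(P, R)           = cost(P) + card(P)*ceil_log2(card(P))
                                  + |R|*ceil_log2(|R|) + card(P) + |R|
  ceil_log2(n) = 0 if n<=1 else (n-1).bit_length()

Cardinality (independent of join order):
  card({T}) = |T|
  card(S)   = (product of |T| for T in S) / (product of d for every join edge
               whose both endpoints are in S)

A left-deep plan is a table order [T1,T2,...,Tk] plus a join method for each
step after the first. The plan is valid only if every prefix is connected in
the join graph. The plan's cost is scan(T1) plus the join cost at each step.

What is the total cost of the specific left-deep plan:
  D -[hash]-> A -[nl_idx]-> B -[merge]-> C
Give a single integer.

step 1: scan D: cost=300, card=300
step 2: join A via hash
    card(P join A) = 300*250/(250) = 300
    cost = 300 + 2*250*8 + 300 = 4600
step 3: join B via nl_idx
    card(P join B) = 300*250/(12) = 6250
    cost = 4600 + 300*8 + 6250 = 13250
step 4: join C via merge
    card(P join C) = 6250*150/(2) = 468750
    cost = 13250 + 6250*13 + 150*8 + 6250 + 150 = 102100

102100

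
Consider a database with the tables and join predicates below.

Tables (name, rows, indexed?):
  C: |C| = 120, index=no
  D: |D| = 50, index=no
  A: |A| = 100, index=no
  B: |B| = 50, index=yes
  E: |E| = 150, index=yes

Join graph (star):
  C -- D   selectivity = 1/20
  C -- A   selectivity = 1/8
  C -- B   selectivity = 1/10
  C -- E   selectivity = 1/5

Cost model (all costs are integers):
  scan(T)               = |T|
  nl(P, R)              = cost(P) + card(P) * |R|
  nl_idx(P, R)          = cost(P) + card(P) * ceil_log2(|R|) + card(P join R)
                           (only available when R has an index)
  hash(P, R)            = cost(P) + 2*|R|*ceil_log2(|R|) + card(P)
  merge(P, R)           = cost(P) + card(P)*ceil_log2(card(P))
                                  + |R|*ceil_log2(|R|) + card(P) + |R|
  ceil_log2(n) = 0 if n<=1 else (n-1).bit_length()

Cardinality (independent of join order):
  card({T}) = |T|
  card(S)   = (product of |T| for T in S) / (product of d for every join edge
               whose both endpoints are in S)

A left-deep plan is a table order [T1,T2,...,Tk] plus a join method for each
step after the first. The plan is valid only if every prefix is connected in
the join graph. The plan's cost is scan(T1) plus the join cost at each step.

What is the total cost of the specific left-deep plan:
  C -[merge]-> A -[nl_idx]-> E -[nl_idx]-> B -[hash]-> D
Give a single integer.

step 1: scan C: cost=120, card=120
step 2: join A via merge
    card(P join A) = 120*100/(8) = 1500
    cost = 120 + 120*7 + 100*7 + 120 + 100 = 1880
step 3: join E via nl_idx
    card(P join E) = 1500*150/(5) = 45000
    cost = 1880 + 1500*8 + 45000 = 58880
step 4: join B via nl_idx
    card(P join B) = 45000*50/(10) = 225000
    cost = 58880 + 45000*6 + 225000 = 553880
step 5: join D via hash
    card(P join D) = 225000*50/(20) = 562500
    cost = 553880 + 2*50*6 + 225000 = 779480

779480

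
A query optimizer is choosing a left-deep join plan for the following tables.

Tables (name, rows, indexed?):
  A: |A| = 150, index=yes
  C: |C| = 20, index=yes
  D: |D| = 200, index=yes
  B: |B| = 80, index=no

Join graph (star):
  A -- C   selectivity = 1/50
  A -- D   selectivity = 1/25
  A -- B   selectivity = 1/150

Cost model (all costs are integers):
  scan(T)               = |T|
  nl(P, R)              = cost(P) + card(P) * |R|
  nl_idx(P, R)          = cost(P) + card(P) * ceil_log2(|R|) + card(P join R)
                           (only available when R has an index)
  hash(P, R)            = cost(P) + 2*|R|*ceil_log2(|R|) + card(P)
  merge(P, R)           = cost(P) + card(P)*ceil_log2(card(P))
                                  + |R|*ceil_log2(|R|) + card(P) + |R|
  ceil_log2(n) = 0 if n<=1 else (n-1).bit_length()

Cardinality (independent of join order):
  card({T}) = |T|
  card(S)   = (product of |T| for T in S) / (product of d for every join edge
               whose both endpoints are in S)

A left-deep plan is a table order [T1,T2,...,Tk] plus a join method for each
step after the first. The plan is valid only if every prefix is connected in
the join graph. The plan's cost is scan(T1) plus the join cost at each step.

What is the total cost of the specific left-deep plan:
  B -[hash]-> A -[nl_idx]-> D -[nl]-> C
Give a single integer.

16640

step 1: scan B: cost=80, card=80
step 2: join A via hash
    card(P join A) = 80*150/(150) = 80
    cost = 80 + 2*150*8 + 80 = 2560
step 3: join D via nl_idx
    card(P join D) = 80*200/(25) = 640
    cost = 2560 + 80*8 + 640 = 3840
step 4: join C via nl
    card(P join C) = 640*20/(50) = 256
    cost = 3840 + 640*20 = 16640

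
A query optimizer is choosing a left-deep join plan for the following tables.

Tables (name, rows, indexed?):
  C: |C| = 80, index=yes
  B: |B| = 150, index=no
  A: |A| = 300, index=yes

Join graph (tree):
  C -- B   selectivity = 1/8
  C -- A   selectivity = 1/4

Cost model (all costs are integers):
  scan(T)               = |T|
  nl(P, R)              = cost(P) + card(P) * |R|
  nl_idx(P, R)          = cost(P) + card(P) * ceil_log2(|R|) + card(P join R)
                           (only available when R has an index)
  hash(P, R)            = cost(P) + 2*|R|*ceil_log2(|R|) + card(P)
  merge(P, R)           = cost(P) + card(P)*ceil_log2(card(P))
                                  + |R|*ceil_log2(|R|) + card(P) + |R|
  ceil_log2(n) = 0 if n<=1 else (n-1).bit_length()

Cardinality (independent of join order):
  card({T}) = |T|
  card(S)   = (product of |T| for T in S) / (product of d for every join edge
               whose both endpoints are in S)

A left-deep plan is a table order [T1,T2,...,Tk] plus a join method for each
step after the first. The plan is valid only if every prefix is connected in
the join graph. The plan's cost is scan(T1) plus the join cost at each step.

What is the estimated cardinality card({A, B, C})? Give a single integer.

Tables in S: A(300), B(150), C(80)
Edges inside S: C-B(d=8), C-A(d=4)
numerator = 300 * 150 * 80 = 3600000
denominator = 8 * 4 = 32
card(S) = 3600000 / 32 = 112500

112500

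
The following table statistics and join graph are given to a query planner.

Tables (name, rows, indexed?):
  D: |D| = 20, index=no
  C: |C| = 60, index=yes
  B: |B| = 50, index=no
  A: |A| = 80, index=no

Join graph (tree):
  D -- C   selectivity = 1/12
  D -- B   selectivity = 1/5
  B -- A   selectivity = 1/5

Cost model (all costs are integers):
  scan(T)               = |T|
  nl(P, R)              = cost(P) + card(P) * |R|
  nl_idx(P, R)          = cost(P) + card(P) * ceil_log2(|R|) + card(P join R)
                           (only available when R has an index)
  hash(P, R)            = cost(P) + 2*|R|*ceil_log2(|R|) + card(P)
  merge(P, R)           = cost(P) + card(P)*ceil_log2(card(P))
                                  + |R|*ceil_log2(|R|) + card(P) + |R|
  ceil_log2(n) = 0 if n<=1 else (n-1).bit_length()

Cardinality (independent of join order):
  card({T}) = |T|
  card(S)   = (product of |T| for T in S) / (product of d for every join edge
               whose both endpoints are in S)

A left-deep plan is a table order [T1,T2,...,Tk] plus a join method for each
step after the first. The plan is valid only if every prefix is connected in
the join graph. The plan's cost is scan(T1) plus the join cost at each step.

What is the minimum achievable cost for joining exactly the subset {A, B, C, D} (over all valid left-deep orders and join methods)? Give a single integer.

3060

Selinger DP over subsets of {A,B,C,D}:
  {D}: scan cost=20, card=20
  {C}: scan cost=60, card=60
  {B}: scan cost=50, card=50
  {A}: scan cost=80, card=80
  {CD}: card=100; try (C,nl_idx)→240, (D,hash)→320, (C,merge)→560, (D,merge)→600, (C,hash)→760, (C,nl)→1220 …(+1); best=240 via (C,nl_idx)
  {BD}: card=200; try (D,hash)→300, (B,merge)→490, (D,merge)→520, (B,hash)→640, (B,nl)→1020, (D,nl)→1050; best=300 via (D,hash)
  {AB}: card=800; try (B,hash)→760, (A,merge)→1040, (B,merge)→1070, (A,hash)→1220, (A,nl)→4050, (B,nl)→4080; best=760 via (B,hash)
  {BCD}: card=1000; try (B,hash)→940, (C,hash)→1220, (B,merge)→1390, (C,nl_idx)→2500, (C,merge)→2520, (B,nl)→5240 …(+1); best=940 via (B,hash)
  {ABD}: card=3200; try (A,hash)→1620, (D,hash)→1760, (A,merge)→2740, (D,merge)→9680, (A,nl)→16300, (D,nl)→16760; best=1620 via (A,hash)
  {ABCD}: card=16000; try (A,hash)→3060, (C,hash)→5540, (A,merge)→12580, (C,nl_idx)→36820, (C,merge)→43640, (A,nl)→80940 …(+1); best=3060 via (A,hash)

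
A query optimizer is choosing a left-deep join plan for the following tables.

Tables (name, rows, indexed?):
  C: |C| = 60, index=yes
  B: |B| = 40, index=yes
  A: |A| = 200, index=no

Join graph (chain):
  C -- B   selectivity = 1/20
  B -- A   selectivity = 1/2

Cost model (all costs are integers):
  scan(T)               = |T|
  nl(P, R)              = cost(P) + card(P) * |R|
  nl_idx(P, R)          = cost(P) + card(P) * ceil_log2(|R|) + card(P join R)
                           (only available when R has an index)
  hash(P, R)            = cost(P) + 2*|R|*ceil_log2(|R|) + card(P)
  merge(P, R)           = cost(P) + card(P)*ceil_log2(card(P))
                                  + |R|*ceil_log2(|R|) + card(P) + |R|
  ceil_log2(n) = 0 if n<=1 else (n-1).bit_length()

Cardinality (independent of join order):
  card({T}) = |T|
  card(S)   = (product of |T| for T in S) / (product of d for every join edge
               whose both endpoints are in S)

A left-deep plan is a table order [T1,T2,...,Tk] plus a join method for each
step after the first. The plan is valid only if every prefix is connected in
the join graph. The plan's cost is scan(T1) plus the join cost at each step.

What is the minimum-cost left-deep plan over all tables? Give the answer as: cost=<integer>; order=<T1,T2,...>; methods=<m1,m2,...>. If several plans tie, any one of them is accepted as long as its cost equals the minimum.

cost=3160; order=B,C,A; methods=nl_idx,merge

Selinger DP (subsets sized 1..n):
  {C}: scan cost=60, card=60
  {B}: scan cost=40, card=40
  {A}: scan cost=200, card=200
  {BC}: card=120; try (C,nl_idx)→400, (B,nl_idx)→540, (B,hash)→600, (C,merge)→740, (B,merge)→760, (C,hash)→800 …(+2); best=400 via (C,nl_idx)
  {AB}: card=4000; try (B,hash)→880, (A,merge)→2120, (B,merge)→2280, (A,hash)→3280, (B,nl_idx)→5400, (A,nl)→8040 …(+1); best=880 via (B,hash)
  {ABC}: card=12000; try (A,merge)→3160, (A,hash)→3720, (C,hash)→5600, (A,nl)→24400, (C,nl_idx)→36880, (C,merge)→53300 …(+1); best=3160 via (A,merge)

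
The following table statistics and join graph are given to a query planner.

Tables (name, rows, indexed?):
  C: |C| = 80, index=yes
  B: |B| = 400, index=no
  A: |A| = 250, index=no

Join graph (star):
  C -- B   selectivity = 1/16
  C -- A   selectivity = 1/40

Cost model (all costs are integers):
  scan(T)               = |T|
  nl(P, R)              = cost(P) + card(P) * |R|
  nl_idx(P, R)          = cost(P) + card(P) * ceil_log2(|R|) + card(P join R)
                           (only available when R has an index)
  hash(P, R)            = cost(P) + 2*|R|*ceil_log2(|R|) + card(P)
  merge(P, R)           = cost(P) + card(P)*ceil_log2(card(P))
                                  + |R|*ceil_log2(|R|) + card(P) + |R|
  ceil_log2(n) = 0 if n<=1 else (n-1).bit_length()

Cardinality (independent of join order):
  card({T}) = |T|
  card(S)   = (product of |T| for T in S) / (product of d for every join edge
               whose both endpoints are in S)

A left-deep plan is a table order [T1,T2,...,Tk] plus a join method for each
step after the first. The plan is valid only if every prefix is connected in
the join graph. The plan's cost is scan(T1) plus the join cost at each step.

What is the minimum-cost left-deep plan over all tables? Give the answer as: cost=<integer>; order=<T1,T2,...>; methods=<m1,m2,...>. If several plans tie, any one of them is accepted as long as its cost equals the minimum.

cost=7920; order=B,C,A; methods=hash,hash

Selinger DP (subsets sized 1..n):
  {C}: scan cost=80, card=80
  {B}: scan cost=400, card=400
  {A}: scan cost=250, card=250
  {BC}: card=2000; try (C,hash)→1920, (B,merge)→4720, (C,merge)→5040, (C,nl_idx)→5200, (B,hash)→7360, (B,nl)→32080 …(+1); best=1920 via (C,hash)
  {AC}: card=500; try (C,hash)→1620, (C,nl_idx)→2500, (A,merge)→2970, (C,merge)→3140, (A,hash)→4160, (A,nl)→20080 …(+1); best=1620 via (C,hash)
  {ABC}: card=12500; try (A,hash)→7920, (B,hash)→9320, (B,merge)→10620, (A,merge)→28170, (B,nl)→201620, (A,nl)→501920; best=7920 via (A,hash)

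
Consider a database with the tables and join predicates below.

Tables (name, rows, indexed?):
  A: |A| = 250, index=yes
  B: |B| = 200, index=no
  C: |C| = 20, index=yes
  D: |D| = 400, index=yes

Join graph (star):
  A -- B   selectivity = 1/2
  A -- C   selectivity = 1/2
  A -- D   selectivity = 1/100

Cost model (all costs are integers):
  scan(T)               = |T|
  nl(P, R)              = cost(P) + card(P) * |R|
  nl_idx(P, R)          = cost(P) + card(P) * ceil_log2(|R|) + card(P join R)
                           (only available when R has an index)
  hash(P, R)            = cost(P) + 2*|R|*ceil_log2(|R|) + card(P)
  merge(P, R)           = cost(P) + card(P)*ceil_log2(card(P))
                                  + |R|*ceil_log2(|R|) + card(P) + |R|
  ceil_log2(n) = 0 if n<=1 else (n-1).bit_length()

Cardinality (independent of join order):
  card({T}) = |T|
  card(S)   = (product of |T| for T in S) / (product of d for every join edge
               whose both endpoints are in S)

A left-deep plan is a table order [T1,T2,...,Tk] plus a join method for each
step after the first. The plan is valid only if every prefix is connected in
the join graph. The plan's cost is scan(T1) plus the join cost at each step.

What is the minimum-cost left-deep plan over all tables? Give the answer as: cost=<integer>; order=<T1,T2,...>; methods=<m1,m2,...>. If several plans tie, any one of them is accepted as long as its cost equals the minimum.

Selinger DP (subsets sized 1..n):
  {A}: scan cost=250, card=250
  {B}: scan cost=200, card=200
  {C}: scan cost=20, card=20
  {D}: scan cost=400, card=400
  {AB}: card=25000; try (B,hash)→3700, (A,merge)→4250, (B,merge)→4300, (A,hash)→4400, (A,nl_idx)→26800, (A,nl)→50200 …(+1); best=3700 via (B,hash)
  {AC}: card=2500; try (C,hash)→700, (A,merge)→2390, (C,merge)→2620, (A,nl_idx)→2680, (C,nl_idx)→4000, (A,hash)→4040 …(+2); best=700 via (C,hash)
  {AD}: card=1000; try (D,nl_idx)→3500, (A,nl_idx)→4600, (A,hash)→4800, (D,merge)→6500, (A,merge)→6650, (D,hash)→7700 …(+2); best=3500 via (D,nl_idx)
  {ABC}: card=250000; try (B,hash)→6400, (C,hash)→28900, (B,merge)→35000, (C,nl_idx)→378700, (C,merge)→403820, (B,nl)→500700 …(+1); best=6400 via (B,hash)
  {ABD}: card=100000; try (B,hash)→7700, (B,merge)→16300, (D,hash)→35900, (B,nl)→203500, (D,nl_idx)→328700, (D,merge)→407700 …(+1); best=7700 via (B,hash)
  {ACD}: card=10000; try (C,hash)→4700, (D,hash)→10400, (C,merge)→14620, (C,nl_idx)→18500, (C,nl)→23500, (D,nl_idx)→33200 …(+2); best=4700 via (C,hash)
  {ABCD}: card=1000000; try (B,hash)→17900, (C,hash)→107900, (B,merge)→156500, (D,hash)→263600, (C,nl_idx)→1507700, (C,merge)→1807820 …(+5); best=17900 via (B,hash)

cost=17900; order=A,D,C,B; methods=nl_idx,hash,hash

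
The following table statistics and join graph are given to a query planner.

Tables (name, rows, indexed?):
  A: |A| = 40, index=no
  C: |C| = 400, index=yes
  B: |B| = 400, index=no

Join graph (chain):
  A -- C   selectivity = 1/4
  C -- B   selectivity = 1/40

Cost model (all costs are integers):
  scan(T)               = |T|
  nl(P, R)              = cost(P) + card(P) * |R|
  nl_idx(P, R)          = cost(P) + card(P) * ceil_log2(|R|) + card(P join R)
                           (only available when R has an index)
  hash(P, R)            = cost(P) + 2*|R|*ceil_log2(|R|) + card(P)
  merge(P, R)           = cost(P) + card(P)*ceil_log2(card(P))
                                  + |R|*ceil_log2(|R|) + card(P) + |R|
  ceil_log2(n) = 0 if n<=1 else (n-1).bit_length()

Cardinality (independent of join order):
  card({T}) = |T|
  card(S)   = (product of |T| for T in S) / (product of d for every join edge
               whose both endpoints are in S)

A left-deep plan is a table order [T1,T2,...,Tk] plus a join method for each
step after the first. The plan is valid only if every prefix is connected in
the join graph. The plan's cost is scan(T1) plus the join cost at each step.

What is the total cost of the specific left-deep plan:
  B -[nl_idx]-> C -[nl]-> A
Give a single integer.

168000

step 1: scan B: cost=400, card=400
step 2: join C via nl_idx
    card(P join C) = 400*400/(40) = 4000
    cost = 400 + 400*9 + 4000 = 8000
step 3: join A via nl
    card(P join A) = 4000*40/(4) = 40000
    cost = 8000 + 4000*40 = 168000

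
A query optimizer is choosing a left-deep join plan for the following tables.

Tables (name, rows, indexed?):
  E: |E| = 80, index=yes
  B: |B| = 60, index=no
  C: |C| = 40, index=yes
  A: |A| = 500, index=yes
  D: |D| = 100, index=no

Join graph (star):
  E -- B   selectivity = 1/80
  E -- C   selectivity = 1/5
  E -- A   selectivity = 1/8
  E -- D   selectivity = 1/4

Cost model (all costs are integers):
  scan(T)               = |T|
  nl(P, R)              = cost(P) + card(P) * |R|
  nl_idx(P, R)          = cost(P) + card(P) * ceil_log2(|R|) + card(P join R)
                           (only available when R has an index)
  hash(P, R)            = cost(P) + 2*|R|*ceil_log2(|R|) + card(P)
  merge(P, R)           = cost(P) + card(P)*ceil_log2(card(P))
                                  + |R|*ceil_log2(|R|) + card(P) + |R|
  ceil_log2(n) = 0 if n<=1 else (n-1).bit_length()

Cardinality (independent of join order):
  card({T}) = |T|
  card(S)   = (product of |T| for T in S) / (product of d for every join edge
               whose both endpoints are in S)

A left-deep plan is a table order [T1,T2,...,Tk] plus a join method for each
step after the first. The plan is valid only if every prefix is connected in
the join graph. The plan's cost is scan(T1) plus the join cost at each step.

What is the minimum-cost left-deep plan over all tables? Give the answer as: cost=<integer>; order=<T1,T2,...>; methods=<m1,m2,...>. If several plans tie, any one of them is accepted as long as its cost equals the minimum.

Selinger DP (subsets sized 1..n):
  {E}: scan cost=80, card=80
  {B}: scan cost=60, card=60
  {C}: scan cost=40, card=40
  {A}: scan cost=500, card=500
  {D}: scan cost=100, card=100
  {BE}: card=60; try (E,nl_idx)→540, (B,hash)→880, (E,merge)→1120, (B,merge)→1140, (E,hash)→1240, (E,nl)→4860 …(+1); best=540 via (E,nl_idx)
  {CE}: card=640; try (C,hash)→640, (E,merge)→960, (E,nl_idx)→960, (C,merge)→1000, (E,hash)→1200, (C,nl_idx)→1200 …(+2); best=640 via (C,hash)
  {AE}: card=5000; try (E,hash)→2120, (A,merge)→5720, (A,nl_idx)→5800, (E,merge)→6140, (E,nl_idx)→9000, (A,hash)→9160 …(+2); best=2120 via (E,hash)
  {DE}: card=2000; try (E,hash)→1320, (D,merge)→1520, (E,merge)→1540, (D,hash)→1560, (E,nl_idx)→2800, (D,nl)→8080 …(+1); best=1320 via (E,hash)
  {BCE}: card=480; try (C,hash)→1080, (C,merge)→1240, (C,nl_idx)→1380, (B,hash)→2000, (C,nl)→2940, (B,merge)→8100 …(+1); best=1080 via (C,hash)
  {ABE}: card=3750; try (A,nl_idx)→4830, (A,merge)→5960, (B,hash)→7840, (A,hash)→9600, (A,nl)→30540, (B,merge)→72540 …(+1); best=4830 via (A,nl_idx)
  {BDE}: card=1500; try (D,merge)→1760, (D,hash)→2000, (B,hash)→4040, (D,nl)→6540, (B,merge)→25740, (B,nl)→121320; best=1760 via (D,merge)
  {ACE}: card=40000; try (C,hash)→7600, (A,hash)→10280, (A,merge)→12680, (A,nl_idx)→46400, (C,nl_idx)→72120, (C,merge)→72400 …(+2); best=7600 via (C,hash)
  {CDE}: card=16000; try (D,hash)→2680, (C,hash)→3800, (D,merge)→8480, (C,merge)→25600, (C,nl_idx)→29320, (D,nl)→64640 …(+1); best=2680 via (D,hash)
  {ADE}: card=125000; try (D,hash)→8520, (A,hash)→12320, (A,merge)→30320, (D,merge)→72920, (A,nl_idx)→144320, (D,nl)→502120 …(+1); best=8520 via (D,hash)
  {ABCE}: card=30000; try (C,hash)→9060, (A,hash)→10560, (A,merge)→10880, (A,nl_idx)→35400, (B,hash)→48320, (C,merge)→53860 …(+5); best=9060 via (C,hash)
  {BCDE}: card=12000; try (D,hash)→2960, (C,hash)→3740, (D,merge)→6680, (B,hash)→19400, (C,merge)→20040, (C,nl_idx)→22760 …(+4); best=2960 via (D,hash)
  {ABDE}: card=93750; try (D,hash)→9980, (A,hash)→12260, (A,merge)→24760, (D,merge)→54380, (A,nl_idx)→109010, (B,hash)→134240 …(+4); best=9980 via (D,hash)
  {ACDE}: card=1000000; try (A,hash)→27680, (D,hash)→49000, (C,hash)→134000, (A,merge)→247680, (D,merge)→688400, (A,nl_idx)→1146680 …(+5); best=27680 via (A,hash)
  {ABCDE}: card=750000; try (A,hash)→23960, (D,hash)→40460, (C,hash)→104210, (A,merge)→187960, (D,merge)→489860, (A,nl_idx)→860960 …(+8); best=23960 via (A,hash)

cost=23960; order=B,E,C,D,A; methods=nl_idx,hash,hash,hash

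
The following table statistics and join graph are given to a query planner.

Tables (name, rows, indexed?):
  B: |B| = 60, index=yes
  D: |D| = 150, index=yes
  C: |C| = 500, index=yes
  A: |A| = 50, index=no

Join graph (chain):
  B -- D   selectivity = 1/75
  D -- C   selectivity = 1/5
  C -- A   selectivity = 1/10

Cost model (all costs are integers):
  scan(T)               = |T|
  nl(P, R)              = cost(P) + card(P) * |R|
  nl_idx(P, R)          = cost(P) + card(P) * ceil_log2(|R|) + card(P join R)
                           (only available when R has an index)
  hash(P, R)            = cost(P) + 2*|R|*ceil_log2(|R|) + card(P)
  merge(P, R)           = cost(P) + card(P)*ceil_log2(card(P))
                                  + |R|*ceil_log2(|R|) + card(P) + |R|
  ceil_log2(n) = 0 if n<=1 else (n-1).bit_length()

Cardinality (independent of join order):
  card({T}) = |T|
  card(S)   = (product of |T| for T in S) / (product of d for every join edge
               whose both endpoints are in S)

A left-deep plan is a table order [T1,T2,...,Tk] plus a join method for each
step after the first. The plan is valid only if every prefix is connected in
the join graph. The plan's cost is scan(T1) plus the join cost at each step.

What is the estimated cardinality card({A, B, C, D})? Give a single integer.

Tables in S: A(50), B(60), C(500), D(150)
Edges inside S: B-D(d=75), D-C(d=5), C-A(d=10)
numerator = 50 * 60 * 500 * 150 = 225000000
denominator = 75 * 5 * 10 = 3750
card(S) = 225000000 / 3750 = 60000

60000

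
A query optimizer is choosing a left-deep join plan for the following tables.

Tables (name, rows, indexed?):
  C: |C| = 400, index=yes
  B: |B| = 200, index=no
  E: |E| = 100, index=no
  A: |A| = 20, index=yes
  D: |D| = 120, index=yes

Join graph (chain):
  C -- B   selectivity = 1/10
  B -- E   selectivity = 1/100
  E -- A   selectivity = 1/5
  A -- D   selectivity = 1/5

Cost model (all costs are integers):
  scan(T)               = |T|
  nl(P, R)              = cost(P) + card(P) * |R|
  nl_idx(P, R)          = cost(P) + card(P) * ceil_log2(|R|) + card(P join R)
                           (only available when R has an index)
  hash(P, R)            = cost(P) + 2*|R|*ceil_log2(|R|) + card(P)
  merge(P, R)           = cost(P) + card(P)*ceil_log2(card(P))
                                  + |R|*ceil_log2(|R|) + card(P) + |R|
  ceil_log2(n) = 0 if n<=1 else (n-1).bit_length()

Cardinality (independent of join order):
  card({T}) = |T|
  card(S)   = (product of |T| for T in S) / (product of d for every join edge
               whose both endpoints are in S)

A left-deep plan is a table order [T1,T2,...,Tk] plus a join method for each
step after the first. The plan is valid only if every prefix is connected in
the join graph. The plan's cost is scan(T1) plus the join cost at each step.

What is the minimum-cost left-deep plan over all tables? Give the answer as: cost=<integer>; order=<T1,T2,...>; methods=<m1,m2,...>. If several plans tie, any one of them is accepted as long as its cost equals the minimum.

cost=31080; order=B,E,A,D,C; methods=hash,hash,hash,hash

Selinger DP (subsets sized 1..n):
  {C}: scan cost=400, card=400
  {B}: scan cost=200, card=200
  {E}: scan cost=100, card=100
  {A}: scan cost=20, card=20
  {D}: scan cost=120, card=120
  {BC}: card=8000; try (B,hash)→4000, (C,merge)→6000, (B,merge)→6200, (C,hash)→7600, (C,nl_idx)→10000, (C,nl)→80200 …(+1); best=4000 via (B,hash)
  {BE}: card=200; try (E,hash)→1800, (B,merge)→2700, (E,merge)→2800, (B,hash)→3400, (B,nl)→20100, (E,nl)→20200; best=1800 via (E,hash)
  {AE}: card=400; try (A,hash)→400, (E,merge)→940, (A,nl_idx)→1000, (A,merge)→1020, (E,hash)→1440, (E,nl)→2020 …(+1); best=400 via (A,hash)
  {AD}: card=480; try (A,hash)→440, (D,nl_idx)→640, (D,merge)→1100, (A,merge)→1200, (A,nl_idx)→1200, (D,hash)→1720 …(+2); best=440 via (A,hash)
  {BCE}: card=8000; try (C,merge)→7600, (C,hash)→9200, (C,nl_idx)→11600, (E,hash)→13400, (C,nl)→81800, (E,merge)→116800 …(+1); best=7600 via (C,merge)
  {ABE}: card=800; try (A,hash)→2200, (A,nl_idx)→3600, (A,merge)→3720, (B,hash)→4000, (A,nl)→5800, (B,merge)→6200 …(+1); best=2200 via (A,hash)
  {ADE}: card=9600; try (E,hash)→2320, (D,hash)→2480, (D,merge)→5360, (E,merge)→6040, (D,nl_idx)→12800, (D,nl)→48400 …(+1); best=2320 via (E,hash)
  {ABCE}: card=32000; try (C,hash)→10200, (C,merge)→15000, (A,hash)→15800, (C,nl_idx)→41400, (A,nl_idx)→79600, (A,merge)→119720 …(+2); best=10200 via (C,hash)
  {ABDE}: card=19200; try (D,hash)→4680, (D,merge)→11960, (B,hash)→15120, (D,nl_idx)→27000, (D,nl)→98200, (B,merge)→148120 …(+1); best=4680 via (D,hash)
  {ABCDE}: card=768000; try (C,hash)→31080, (D,hash)→43880, (C,merge)→315880, (D,merge)→523160, (C,nl_idx)→945480, (D,nl_idx)→1002200 …(+2); best=31080 via (C,hash)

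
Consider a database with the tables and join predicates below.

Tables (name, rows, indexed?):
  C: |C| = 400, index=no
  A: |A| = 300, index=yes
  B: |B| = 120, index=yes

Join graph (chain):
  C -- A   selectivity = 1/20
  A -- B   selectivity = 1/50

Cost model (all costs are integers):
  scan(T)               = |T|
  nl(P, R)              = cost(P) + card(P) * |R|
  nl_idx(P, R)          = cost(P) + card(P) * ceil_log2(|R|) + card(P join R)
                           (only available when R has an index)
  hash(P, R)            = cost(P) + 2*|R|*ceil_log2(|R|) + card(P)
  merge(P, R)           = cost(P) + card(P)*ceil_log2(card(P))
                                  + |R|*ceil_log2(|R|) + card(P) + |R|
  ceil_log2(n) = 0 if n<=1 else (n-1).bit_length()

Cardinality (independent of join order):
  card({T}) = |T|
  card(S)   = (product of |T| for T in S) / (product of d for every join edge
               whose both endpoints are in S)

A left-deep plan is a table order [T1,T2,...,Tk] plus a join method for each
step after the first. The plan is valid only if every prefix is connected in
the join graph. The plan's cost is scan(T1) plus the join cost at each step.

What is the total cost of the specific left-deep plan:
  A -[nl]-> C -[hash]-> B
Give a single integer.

step 1: scan A: cost=300, card=300
step 2: join C via nl
    card(P join C) = 300*400/(20) = 6000
    cost = 300 + 300*400 = 120300
step 3: join B via hash
    card(P join B) = 6000*120/(50) = 14400
    cost = 120300 + 2*120*7 + 6000 = 127980

127980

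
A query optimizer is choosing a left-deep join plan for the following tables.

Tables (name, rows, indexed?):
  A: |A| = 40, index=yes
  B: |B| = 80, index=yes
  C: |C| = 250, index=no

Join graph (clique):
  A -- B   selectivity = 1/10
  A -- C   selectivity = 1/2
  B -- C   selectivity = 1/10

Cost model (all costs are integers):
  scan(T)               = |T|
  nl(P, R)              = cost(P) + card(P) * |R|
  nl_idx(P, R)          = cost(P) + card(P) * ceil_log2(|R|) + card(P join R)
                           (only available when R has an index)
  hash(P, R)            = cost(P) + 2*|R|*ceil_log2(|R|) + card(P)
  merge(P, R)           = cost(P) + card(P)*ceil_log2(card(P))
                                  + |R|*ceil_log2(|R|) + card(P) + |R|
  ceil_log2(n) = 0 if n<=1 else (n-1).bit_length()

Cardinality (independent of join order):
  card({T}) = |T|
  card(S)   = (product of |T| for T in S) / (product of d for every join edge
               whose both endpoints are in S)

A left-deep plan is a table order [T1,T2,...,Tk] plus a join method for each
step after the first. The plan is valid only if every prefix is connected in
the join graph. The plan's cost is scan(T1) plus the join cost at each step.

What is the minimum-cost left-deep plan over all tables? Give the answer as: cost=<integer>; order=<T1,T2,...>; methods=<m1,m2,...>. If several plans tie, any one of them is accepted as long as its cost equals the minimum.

Selinger DP (subsets sized 1..n):
  {A}: scan cost=40, card=40
  {B}: scan cost=80, card=80
  {C}: scan cost=250, card=250
  {AB}: card=320; try (B,nl_idx)→640, (A,hash)→640, (A,nl_idx)→880, (B,merge)→960, (A,merge)→1000, (B,hash)→1200 …(+2); best=640 via (B,nl_idx)
  {AC}: card=5000; try (A,hash)→980, (C,merge)→2570, (A,merge)→2780, (C,hash)→4080, (A,nl_idx)→6750, (C,nl)→10040 …(+1); best=980 via (A,hash)
  {BC}: card=2000; try (B,hash)→1620, (C,merge)→2970, (B,merge)→3140, (B,nl_idx)→4000, (C,hash)→4160, (C,nl)→20080 …(+1); best=1620 via (B,hash)
  {ABC}: card=4000; try (A,hash)→4100, (C,hash)→4960, (C,merge)→6090, (B,hash)→7100, (A,nl_idx)→17620, (A,merge)→25900 …(+5); best=4100 via (A,hash)

cost=4100; order=C,B,A; methods=hash,hash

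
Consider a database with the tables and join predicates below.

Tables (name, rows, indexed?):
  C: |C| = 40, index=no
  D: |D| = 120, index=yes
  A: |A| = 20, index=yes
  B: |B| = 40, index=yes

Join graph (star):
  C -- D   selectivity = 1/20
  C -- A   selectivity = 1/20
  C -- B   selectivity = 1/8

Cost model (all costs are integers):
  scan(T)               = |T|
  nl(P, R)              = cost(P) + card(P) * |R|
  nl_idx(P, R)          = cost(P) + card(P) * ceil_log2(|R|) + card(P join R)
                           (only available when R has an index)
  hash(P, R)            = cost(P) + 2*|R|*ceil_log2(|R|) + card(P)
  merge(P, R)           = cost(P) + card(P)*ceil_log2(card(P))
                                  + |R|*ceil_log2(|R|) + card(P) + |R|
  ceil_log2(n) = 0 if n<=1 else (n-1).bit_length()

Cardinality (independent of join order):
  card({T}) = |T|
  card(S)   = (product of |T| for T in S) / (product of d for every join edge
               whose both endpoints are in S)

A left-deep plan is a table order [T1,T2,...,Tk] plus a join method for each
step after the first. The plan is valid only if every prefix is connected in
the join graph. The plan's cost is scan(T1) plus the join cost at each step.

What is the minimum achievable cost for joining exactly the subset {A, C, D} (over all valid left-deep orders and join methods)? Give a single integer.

Selinger DP over subsets of {A,C,D}:
  {C}: scan cost=40, card=40
  {D}: scan cost=120, card=120
  {A}: scan cost=20, card=20
  {CD}: card=240; try (D,nl_idx)→560, (C,hash)→720, (D,merge)→1280, (C,merge)→1360, (D,hash)→1760, (D,nl)→4840 …(+1); best=560 via (D,nl_idx)
  {AC}: card=40; try (A,hash)→280, (A,nl_idx)→280, (C,merge)→420, (A,merge)→440, (C,hash)→520, (C,nl)→820 …(+1); best=280 via (A,hash)
  {ACD}: card=240; try (D,nl_idx)→800, (A,hash)→1000, (D,merge)→1520, (D,hash)→2000, (A,nl_idx)→2000, (A,merge)→2840 …(+2); best=800 via (D,nl_idx)

800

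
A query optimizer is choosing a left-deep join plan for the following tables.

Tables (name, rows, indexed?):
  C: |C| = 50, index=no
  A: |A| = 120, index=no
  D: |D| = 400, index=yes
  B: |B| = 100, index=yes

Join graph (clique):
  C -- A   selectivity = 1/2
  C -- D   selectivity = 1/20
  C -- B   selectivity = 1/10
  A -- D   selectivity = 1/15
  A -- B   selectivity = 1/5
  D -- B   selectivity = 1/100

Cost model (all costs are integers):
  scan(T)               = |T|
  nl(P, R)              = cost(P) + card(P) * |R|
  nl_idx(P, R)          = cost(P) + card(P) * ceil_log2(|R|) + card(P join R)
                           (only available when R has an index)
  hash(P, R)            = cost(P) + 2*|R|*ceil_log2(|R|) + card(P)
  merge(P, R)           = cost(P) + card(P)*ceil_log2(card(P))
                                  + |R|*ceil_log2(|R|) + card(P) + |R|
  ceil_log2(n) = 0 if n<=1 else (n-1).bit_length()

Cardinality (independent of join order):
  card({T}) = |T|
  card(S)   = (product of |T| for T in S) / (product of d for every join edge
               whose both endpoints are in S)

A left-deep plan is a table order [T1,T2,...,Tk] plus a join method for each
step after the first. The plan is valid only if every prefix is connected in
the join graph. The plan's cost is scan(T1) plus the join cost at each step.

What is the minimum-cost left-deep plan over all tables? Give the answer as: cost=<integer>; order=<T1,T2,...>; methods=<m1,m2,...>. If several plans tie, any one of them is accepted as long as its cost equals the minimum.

Selinger DP (subsets sized 1..n):
  {C}: scan cost=50, card=50
  {A}: scan cost=120, card=120
  {D}: scan cost=400, card=400
  {B}: scan cost=100, card=100
  {AC}: card=3000; try (C,hash)→840, (A,merge)→1360, (C,merge)→1430, (A,hash)→1780, (A,nl)→6050, (C,nl)→6120; best=840 via (C,hash)
  {CD}: card=1000; try (C,hash)→1400, (D,nl_idx)→1500, (D,merge)→4400, (C,merge)→4750, (D,hash)→7300, (D,nl)→20050 …(+1); best=1400 via (C,hash)
  {BC}: card=500; try (C,hash)→800, (B,nl_idx)→900, (B,merge)→1200, (C,merge)→1250, (B,hash)→1500, (B,nl)→5050 …(+1); best=800 via (C,hash)
  {AD}: card=3200; try (A,hash)→2480, (D,nl_idx)→4400, (D,merge)→5080, (A,merge)→5360, (D,hash)→7440, (D,nl)→48120 …(+1); best=2480 via (A,hash)
  {AB}: card=2400; try (B,hash)→1640, (A,merge)→1860, (B,merge)→1880, (A,hash)→1880, (B,nl_idx)→3360, (A,nl)→12100 …(+1); best=1640 via (B,hash)
  {BD}: card=400; try (D,nl_idx)→1400, (B,hash)→2200, (B,nl_idx)→3600, (D,merge)→4900, (B,merge)→5200, (D,hash)→7400 …(+2); best=1400 via (D,nl_idx)
  {ACD}: card=4000; try (A,hash)→4080, (C,hash)→6280, (D,hash)→11040, (A,merge)→13360, (D,nl_idx)→31840, (D,merge)→43840 …(+4); best=4080 via (A,hash)
  {ABC}: card=6000; try (A,hash)→2980, (C,hash)→4640, (B,hash)→5240, (A,merge)→6760, (B,nl_idx)→27840, (C,merge)→33190 …(+4); best=2980 via (A,hash)
  {BCD}: card=100; try (C,hash)→2400, (B,hash)→3800, (D,nl_idx)→5400, (C,merge)→5750, (D,hash)→8500, (B,nl_idx)→8500 …(+5); best=2400 via (C,hash)
  {ABD}: card=640; try (A,hash)→3480, (A,merge)→6360, (B,hash)→7080, (D,hash)→11240, (D,nl_idx)→23880, (B,nl_idx)→25520 …(+5); best=3480 via (A,hash)
  {ABCD}: card=80; try (A,merge)→4160, (A,hash)→4180, (C,hash)→4720, (B,hash)→9480, (C,merge)→10870, (A,nl)→14400 …(+8); best=4160 via (A,merge)

cost=4160; order=B,D,C,A; methods=nl_idx,hash,merge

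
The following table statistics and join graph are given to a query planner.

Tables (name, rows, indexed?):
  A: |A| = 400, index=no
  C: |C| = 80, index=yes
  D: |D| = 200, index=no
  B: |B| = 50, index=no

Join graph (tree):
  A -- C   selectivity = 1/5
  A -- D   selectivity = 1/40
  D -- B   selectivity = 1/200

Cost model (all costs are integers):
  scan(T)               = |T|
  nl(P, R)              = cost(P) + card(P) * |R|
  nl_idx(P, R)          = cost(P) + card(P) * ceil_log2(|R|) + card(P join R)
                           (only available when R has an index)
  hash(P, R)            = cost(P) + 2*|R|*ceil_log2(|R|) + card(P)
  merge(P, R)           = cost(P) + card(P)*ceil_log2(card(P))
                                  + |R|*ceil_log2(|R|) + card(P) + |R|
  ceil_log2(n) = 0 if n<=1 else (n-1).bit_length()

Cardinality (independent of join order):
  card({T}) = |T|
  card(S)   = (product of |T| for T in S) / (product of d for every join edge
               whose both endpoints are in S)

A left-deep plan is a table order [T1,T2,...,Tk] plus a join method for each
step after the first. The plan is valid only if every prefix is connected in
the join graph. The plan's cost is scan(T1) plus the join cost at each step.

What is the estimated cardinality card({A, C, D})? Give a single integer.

Tables in S: A(400), C(80), D(200)
Edges inside S: A-C(d=5), A-D(d=40)
numerator = 400 * 80 * 200 = 6400000
denominator = 5 * 40 = 200
card(S) = 6400000 / 200 = 32000

32000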